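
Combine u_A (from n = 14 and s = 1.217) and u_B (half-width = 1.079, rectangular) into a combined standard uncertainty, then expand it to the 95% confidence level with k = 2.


u_A = s / sqrt(n) = 1.217 / sqrt(14) = 0.32525693
u_B = half_width / sqrt(3) = 1.079 / sqrt(3) = 0.62296094
uc = sqrt(u_A^2 + u_B^2) = sqrt(0.32525693^2 + 0.62296094^2) = 0.70276056
U = k * uc = 2 * 0.70276056
U = 1.4055

1.4055


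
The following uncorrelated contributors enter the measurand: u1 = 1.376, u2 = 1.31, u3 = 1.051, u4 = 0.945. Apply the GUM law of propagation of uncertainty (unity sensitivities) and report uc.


uc = sqrt(1.376^2 + 1.31^2 + 1.051^2 + 0.945^2)
uc = sqrt(5.607102)
uc = 2.3679

2.3679


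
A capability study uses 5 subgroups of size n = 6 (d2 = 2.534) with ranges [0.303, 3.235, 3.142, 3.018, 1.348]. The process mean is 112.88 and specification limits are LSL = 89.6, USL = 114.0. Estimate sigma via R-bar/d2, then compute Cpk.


R_bar = (0.303 + 3.235 + 3.142 + 3.018 + 1.348) / 5 = 2.2092
sigma = R_bar / d2 = 2.2092 / 2.534 = 0.8718232
Cp = (USL - LSL)/(6*sigma) = (114.0 - 89.6)/(6*0.8718232) = 4.6646
Cpu = (114.0 - 112.88)/(3*0.8718232) = 0.4282
Cpl = (112.88 - 89.6)/(3*0.8718232) = 8.9009
Cpk = min(Cpu, Cpl) = 0.4282

0.4282


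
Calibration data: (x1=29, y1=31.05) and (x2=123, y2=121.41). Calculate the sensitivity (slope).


slope = (y2 - y1) / (x2 - x1)
= (121.41 - 31.05) / (123 - 29)
= 90.3600 / 94
= 0.9613

0.9613


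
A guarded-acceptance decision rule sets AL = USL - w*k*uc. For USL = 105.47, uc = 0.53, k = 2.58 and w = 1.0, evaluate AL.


U = k * uc = 2.58 * 0.53 = 1.3674
guard band g = w * U = 1.0 * 1.3674 = 1.3674
AL = USL - g = 105.47 - 1.3674
AL = 104.1026

104.1026


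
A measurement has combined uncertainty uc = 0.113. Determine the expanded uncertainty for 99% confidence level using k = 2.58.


U = k * uc
U = 2.58 * 0.113
U = 0.2915

0.2915


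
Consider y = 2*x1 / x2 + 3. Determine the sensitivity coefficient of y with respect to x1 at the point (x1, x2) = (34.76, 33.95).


y = 2*x1 / x2 + 3
dy/dx1 = 2/x2
Evaluate at x2 = 33.95: c1 = 2 / 33.95
c1 = 0.0589

0.0589


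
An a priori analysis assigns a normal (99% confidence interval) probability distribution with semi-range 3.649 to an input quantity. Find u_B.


u_B = half_width / 2.576
u_B = 3.649 / 2.576
u_B = 1.4165

1.4165


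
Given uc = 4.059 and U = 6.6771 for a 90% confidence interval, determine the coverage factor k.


k = U / uc
k = 6.6771 / 4.059
k = 1.645

1.645


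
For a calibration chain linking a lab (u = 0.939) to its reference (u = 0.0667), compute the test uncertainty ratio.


TUR = u_lab / u_ref
= 0.939 / 0.0667
= 14.0780

14.0780


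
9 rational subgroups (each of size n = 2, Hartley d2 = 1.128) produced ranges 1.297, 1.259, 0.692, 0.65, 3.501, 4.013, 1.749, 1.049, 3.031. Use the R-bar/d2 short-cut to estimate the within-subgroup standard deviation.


R_bar = (1.297 + 1.259 + 0.692 + 0.65 + 3.501 + 4.013 + 1.749 + 1.049 + 3.031) / 9
R_bar = 17.241 / 9 = 1.9156667
sigma_hat = R_bar / d2 = 1.9156667 / 1.128 = 1.6983

1.6983


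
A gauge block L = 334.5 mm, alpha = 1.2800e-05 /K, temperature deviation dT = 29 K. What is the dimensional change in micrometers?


dL = L * alpha * dT
= 334.5 * 1.2800e-05 * 29
= 0.1241664 mm
dL_um = 0.1241664 * 1000 = 124.1664 um

124.1664


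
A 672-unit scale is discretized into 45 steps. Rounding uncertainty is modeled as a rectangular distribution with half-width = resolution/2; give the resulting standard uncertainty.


resolution = range / divisions
resolution = 672 / 45 = 14.933333
u_res = resolution / (2*sqrt(3))
u_res = 14.933333 / 3.4641016
u_res = 4.3109

4.3109


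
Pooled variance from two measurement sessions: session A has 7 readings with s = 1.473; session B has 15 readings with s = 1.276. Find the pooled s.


s_p = sqrt(((n1-1)*s1^2 + (n2-1)*s2^2) / (n1+n2-2))
numerator = (7-1)*1.473^2 + (15-1)*1.276^2 = 13.018374 + 22.794464 = 35.812838
denominator = 7 + 15 - 2 = 20
s_p^2 = 35.812838 / 20 = 1.7906419
s_p = sqrt(1.7906419) = 1.3381

1.3381


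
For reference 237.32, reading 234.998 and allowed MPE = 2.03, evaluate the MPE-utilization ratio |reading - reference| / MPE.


e = indication - reference = 234.998 - 237.32 = -2.3220
|e| = 2.3220
ratio = |e| / MPE = 2.3220 / 2.03
ratio = 1.1438

1.1438


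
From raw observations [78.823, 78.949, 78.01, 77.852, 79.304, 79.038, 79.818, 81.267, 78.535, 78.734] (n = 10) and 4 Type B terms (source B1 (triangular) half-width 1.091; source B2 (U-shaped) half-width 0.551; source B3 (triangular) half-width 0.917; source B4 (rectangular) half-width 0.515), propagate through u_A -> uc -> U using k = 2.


mean = (78.823 + 78.949 + 78.01 + 77.852 + 79.304 + 79.038 + 79.818 + 81.267 + 78.535 + 78.734) / 10 = 79.033
s = sqrt(sum((x - mean)^2)/(n-1)) = 0.97241384
u_A = s / sqrt(n) = 0.97241384 / sqrt(10) = 0.30750426
u_B1 = 1.091 / sqrt(6) = 0.44539888
u_B2 = 0.551 / sqrt(2) = 0.38961584
u_B3 = 0.917 / sqrt(6) = 0.37436368
u_B4 = 0.515 / sqrt(3) = 0.29733539
uc = sqrt(0.30750426^2 + 0.44539888^2 + 0.38961584^2 + 0.37436368^2 + 0.29733539^2) = 0.82054618
U = k * uc = 2 * 0.82054618
U = 1.6411

1.6411


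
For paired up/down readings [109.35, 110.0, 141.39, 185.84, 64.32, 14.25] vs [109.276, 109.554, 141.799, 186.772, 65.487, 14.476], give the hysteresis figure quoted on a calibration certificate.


|109.35 - 109.276| = 0.0740
|110.0 - 109.554| = 0.4460
|141.39 - 141.799| = 0.4090
|185.84 - 186.772| = 0.9320
|64.32 - 65.487| = 1.1670
|14.25 - 14.476| = 0.2260
hysteresis = max(diffs) = 1.1670

1.1670


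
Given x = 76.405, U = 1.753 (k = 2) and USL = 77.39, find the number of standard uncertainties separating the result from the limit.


u = U / k = 1.753 / 2 = 0.8765
margin = |USL - x| = |77.39 - 76.405| = 0.985
z = margin / u = 0.985 / 0.8765
z = 1.1238

1.1238


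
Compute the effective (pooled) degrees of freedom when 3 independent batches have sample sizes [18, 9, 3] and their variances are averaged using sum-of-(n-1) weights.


nu = sum_i (n_i - 1)
nu = ((18 - 1) + (9 - 1) + (3 - 1))
nu = 17 + 8 + 2
nu = 27

27


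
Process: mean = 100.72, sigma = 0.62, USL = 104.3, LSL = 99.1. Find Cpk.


Cpu = (USL - mean) / (3*sigma) = (104.3 - 100.72) / (3*0.62) = 1.9247
Cpl = (mean - LSL) / (3*sigma) = (100.72 - 99.1) / (3*0.62) = 0.8710
Cpk = min(Cpu, Cpl) = 0.8710

0.8710


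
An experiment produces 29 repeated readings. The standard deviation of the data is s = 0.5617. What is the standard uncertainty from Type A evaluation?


u_A = s / sqrt(n)
u_A = 0.5617 / sqrt(29)
u_A = 0.5617 / 5.3851648
u_A = 0.1043

0.1043


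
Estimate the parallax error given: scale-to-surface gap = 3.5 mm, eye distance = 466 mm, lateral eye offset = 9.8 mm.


error = h * offset / d
= 3.5 * 9.8 / 466
= 0.0736

0.0736


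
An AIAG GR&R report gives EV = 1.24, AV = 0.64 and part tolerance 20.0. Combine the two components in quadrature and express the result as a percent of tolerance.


GRR = sqrt(EV^2 + AV^2) = sqrt(1.24^2 + 0.64^2) = 1.3954211
%GRR = GRR / tol * 100 = 1.3954211 / 20.0 * 100
%GRR = 6.9771

6.9771


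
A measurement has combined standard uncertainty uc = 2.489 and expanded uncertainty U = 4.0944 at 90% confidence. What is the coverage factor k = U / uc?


k = U / uc
k = 4.0944 / 2.489
k = 1.645

1.645


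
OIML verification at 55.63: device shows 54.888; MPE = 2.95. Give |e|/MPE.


e = indication - reference = 54.888 - 55.63 = -0.7420
|e| = 0.7420
ratio = |e| / MPE = 0.7420 / 2.95
ratio = 0.2515

0.2515


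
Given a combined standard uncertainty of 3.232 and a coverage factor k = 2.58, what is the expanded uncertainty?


U = k * uc
U = 2.58 * 3.232
U = 8.3386

8.3386


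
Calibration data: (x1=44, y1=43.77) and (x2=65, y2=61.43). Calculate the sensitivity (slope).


slope = (y2 - y1) / (x2 - x1)
= (61.43 - 43.77) / (65 - 44)
= 17.6600 / 21
= 0.8410

0.8410


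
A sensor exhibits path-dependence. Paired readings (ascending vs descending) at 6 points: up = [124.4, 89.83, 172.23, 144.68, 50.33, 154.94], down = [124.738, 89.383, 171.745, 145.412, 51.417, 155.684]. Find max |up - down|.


|124.4 - 124.738| = 0.3380
|89.83 - 89.383| = 0.4470
|172.23 - 171.745| = 0.4850
|144.68 - 145.412| = 0.7320
|50.33 - 51.417| = 1.0870
|154.94 - 155.684| = 0.7440
hysteresis = max(diffs) = 1.0870

1.0870


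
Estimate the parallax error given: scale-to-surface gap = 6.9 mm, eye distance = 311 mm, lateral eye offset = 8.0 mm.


error = h * offset / d
= 6.9 * 8.0 / 311
= 0.1775

0.1775


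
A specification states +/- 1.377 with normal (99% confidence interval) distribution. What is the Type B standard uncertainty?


u_B = half_width / 2.576
u_B = 1.377 / 2.576
u_B = 0.5345

0.5345


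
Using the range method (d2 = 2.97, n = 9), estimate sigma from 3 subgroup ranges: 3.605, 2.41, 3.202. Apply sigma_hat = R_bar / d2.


R_bar = (3.605 + 2.41 + 3.202) / 3
R_bar = 9.217 / 3 = 3.0723333
sigma_hat = R_bar / d2 = 3.0723333 / 2.97 = 1.0345

1.0345


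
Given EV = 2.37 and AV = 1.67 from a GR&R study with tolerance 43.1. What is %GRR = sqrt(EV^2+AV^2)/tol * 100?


GRR = sqrt(EV^2 + AV^2) = sqrt(2.37^2 + 1.67^2) = 2.8992758
%GRR = GRR / tol * 100 = 2.8992758 / 43.1 * 100
%GRR = 6.7269

6.7269


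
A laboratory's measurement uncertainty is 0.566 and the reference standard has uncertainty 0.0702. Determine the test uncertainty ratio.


TUR = u_lab / u_ref
= 0.566 / 0.0702
= 8.0627

8.0627


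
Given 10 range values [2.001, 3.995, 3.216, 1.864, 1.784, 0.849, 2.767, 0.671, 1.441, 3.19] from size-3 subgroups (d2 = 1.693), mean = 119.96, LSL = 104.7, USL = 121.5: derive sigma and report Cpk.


R_bar = (2.001 + 3.995 + 3.216 + 1.864 + 1.784 + 0.849 + 2.767 + 0.671 + 1.441 + 3.19) / 10 = 2.1778
sigma = R_bar / d2 = 2.1778 / 1.693 = 1.2863556
Cp = (USL - LSL)/(6*sigma) = (121.5 - 104.7)/(6*1.2863556) = 2.1767
Cpu = (121.5 - 119.96)/(3*1.2863556) = 0.3991
Cpl = (119.96 - 104.7)/(3*1.2863556) = 3.9543
Cpk = min(Cpu, Cpl) = 0.3991

0.3991


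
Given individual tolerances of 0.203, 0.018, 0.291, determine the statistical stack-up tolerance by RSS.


RSS = sqrt(0.203^2 + 0.018^2 + 0.291^2)
= sqrt(0.126214)
= 0.3553

0.3553


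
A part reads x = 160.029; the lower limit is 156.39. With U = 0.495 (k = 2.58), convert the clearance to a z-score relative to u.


u = U / k = 0.495 / 2.58 = 0.19186047
margin = |LSL - x| = |156.39 - 160.029| = 3.639
z = margin / u = 3.639 / 0.19186047
z = 18.9669

18.9669


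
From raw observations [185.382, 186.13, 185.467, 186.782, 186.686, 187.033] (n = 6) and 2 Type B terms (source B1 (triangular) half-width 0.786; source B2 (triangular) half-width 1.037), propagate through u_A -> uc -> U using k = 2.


mean = (185.382 + 186.13 + 185.467 + 186.782 + 186.686 + 187.033) / 6 = 186.2466667
s = sqrt(sum((x - mean)^2)/(n-1)) = 0.70243225
u_A = s / sqrt(n) = 0.70243225 / sqrt(6) = 0.28676677
u_B1 = 0.786 / sqrt(6) = 0.32088316
u_B2 = 1.037 / sqrt(6) = 0.42335348
uc = sqrt(0.28676677^2 + 0.32088316^2 + 0.42335348^2) = 0.60367984
U = k * uc = 2 * 0.60367984
U = 1.2074

1.2074


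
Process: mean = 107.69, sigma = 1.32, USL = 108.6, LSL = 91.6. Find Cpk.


Cpu = (USL - mean) / (3*sigma) = (108.6 - 107.69) / (3*1.32) = 0.2298
Cpl = (mean - LSL) / (3*sigma) = (107.69 - 91.6) / (3*1.32) = 4.0631
Cpk = min(Cpu, Cpl) = 0.2298

0.2298


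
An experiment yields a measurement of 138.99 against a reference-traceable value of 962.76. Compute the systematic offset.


Systematic error = measured - true
= 138.99 - 962.76
= -823.7700

-823.7700


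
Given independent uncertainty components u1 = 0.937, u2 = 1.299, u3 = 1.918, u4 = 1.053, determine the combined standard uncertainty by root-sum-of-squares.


uc = sqrt(0.937^2 + 1.299^2 + 1.918^2 + 1.053^2)
uc = sqrt(7.352903)
uc = 2.7116

2.7116


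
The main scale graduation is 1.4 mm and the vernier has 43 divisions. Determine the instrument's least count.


LC = MSD / n_div
= 1.4 / 43
= 0.0326

0.0326


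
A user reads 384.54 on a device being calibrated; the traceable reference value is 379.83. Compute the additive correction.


Correction = standard - reading
= 379.83 - 384.54
= -4.7100

-4.7100


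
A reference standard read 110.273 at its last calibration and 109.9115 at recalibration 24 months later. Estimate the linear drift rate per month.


rate = (v2 - v1) / months
= (109.9115 - 110.273) / 24
= -0.3615 / 24
= -0.0151

-0.0151


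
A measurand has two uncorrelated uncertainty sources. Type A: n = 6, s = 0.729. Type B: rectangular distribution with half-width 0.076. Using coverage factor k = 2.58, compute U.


u_A = s / sqrt(n) = 0.729 / sqrt(6) = 0.297613
u_B = half_width / sqrt(3) = 0.076 / sqrt(3) = 0.04387862
uc = sqrt(u_A^2 + u_B^2) = sqrt(0.297613^2 + 0.04387862^2) = 0.30083024
U = k * uc = 2.58 * 0.30083024
U = 0.7761

0.7761


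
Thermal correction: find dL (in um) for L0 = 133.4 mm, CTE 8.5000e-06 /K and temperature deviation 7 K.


dL = L * alpha * dT
= 133.4 * 8.5000e-06 * 7
= 0.0079373 mm
dL_um = 0.0079373 * 1000 = 7.9373 um

7.9373


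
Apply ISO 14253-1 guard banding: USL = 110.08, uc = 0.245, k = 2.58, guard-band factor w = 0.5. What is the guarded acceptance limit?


U = k * uc = 2.58 * 0.245 = 0.6321
guard band g = w * U = 0.5 * 0.6321 = 0.31605
AL = USL - g = 110.08 - 0.31605
AL = 109.7639

109.7639


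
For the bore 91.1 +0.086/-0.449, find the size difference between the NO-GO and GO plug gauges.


GO = nominal - lower_tol (smallest hole = maximum material condition)
GO = 91.1 - 0.449 = 90.651
NO-GO = nominal + upper_tol (largest hole = least material condition)
NO-GO = 91.1 + 0.086 = 91.186
spread = NO-GO - GO = 91.186 - 90.651 = 0.5350

0.5350


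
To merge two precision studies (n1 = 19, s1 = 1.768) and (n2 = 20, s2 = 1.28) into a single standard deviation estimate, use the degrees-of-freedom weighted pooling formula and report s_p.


s_p = sqrt(((n1-1)*s1^2 + (n2-1)*s2^2) / (n1+n2-2))
numerator = (19-1)*1.768^2 + (20-1)*1.28^2 = 56.264832 + 31.1296 = 87.394432
denominator = 19 + 20 - 2 = 37
s_p^2 = 87.394432 / 37 = 2.3620117
s_p = sqrt(2.3620117) = 1.5369

1.5369


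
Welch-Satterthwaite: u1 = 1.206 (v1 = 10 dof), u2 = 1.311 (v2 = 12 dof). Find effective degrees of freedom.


uc = sqrt(u1^2 + u2^2) = sqrt(1.206^2 + 1.311^2) = 1.7813357
v_eff = uc^4 / (u1^4/v1 + u2^4/v2)
= 1.7813357^4 / (1.206^4/10 + 1.311^4/12)
= 10.068925 / 0.45770523
v_eff = 21.9987

21.9987


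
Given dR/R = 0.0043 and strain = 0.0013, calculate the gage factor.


GF = (dR/R) / epsilon
= 0.0043 / 0.0013
= 3.3077

3.3077


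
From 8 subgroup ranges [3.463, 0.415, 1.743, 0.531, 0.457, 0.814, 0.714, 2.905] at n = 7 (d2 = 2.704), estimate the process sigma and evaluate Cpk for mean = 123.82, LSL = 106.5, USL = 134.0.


R_bar = (3.463 + 0.415 + 1.743 + 0.531 + 0.457 + 0.814 + 0.714 + 2.905) / 8 = 1.38025
sigma = R_bar / d2 = 1.38025 / 2.704 = 0.51044749
Cp = (USL - LSL)/(6*sigma) = (134.0 - 106.5)/(6*0.51044749) = 8.9790
Cpu = (134.0 - 123.82)/(3*0.51044749) = 6.6478
Cpl = (123.82 - 106.5)/(3*0.51044749) = 11.3103
Cpk = min(Cpu, Cpl) = 6.6478

6.6478


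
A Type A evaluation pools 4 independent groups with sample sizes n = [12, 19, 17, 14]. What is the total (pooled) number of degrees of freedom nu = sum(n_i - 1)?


nu = sum_i (n_i - 1)
nu = ((12 - 1) + (19 - 1) + (17 - 1) + (14 - 1))
nu = 11 + 18 + 16 + 13
nu = 58

58


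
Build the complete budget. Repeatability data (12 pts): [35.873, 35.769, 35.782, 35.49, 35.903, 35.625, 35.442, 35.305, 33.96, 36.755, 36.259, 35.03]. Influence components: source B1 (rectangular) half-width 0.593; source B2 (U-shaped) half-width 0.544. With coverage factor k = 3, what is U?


mean = (35.873 + 35.769 + 35.782 + 35.49 + 35.903 + 35.625 + 35.442 + 35.305 + 33.96 + 36.755 + 36.259 + 35.03) / 12 = 35.59941667
s = sqrt(sum((x - mean)^2)/(n-1)) = 0.68327679
u_A = s / sqrt(n) = 0.68327679 / sqrt(12) = 0.19724502
u_B1 = 0.593 / sqrt(3) = 0.34236871
u_B2 = 0.544 / sqrt(2) = 0.38466609
uc = sqrt(0.19724502^2 + 0.34236871^2 + 0.38466609^2) = 0.5514435
U = k * uc = 3 * 0.5514435
U = 1.6543

1.6543


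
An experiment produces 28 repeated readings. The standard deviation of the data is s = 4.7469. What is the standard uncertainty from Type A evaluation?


u_A = s / sqrt(n)
u_A = 4.7469 / sqrt(28)
u_A = 4.7469 / 5.2915026
u_A = 0.8971

0.8971


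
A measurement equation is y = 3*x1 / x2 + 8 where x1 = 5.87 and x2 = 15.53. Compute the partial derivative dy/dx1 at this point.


y = 3*x1 / x2 + 8
dy/dx1 = 3/x2
Evaluate at x2 = 15.53: c1 = 3 / 15.53
c1 = 0.1932

0.1932


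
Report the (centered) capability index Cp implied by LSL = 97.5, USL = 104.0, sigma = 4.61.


Cp = (USL - LSL) / (6 * sigma)
= (104.0 - 97.5) / (6 * 4.61)
= 6.5000 / 27.6600
= 0.2350

0.2350


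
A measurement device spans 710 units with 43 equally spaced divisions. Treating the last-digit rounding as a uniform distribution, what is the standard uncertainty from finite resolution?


resolution = range / divisions
resolution = 710 / 43 = 16.511628
u_res = resolution / (2*sqrt(3))
u_res = 16.511628 / 3.4641016
u_res = 4.7665

4.7665


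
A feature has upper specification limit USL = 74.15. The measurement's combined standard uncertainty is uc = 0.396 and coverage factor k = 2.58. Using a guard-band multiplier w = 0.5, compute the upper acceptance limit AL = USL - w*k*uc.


U = k * uc = 2.58 * 0.396 = 1.02168
guard band g = w * U = 0.5 * 1.02168 = 0.51084
AL = USL - g = 74.15 - 0.51084
AL = 73.6392

73.6392


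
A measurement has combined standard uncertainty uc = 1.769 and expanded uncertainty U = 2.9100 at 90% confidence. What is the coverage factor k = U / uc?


k = U / uc
k = 2.9100 / 1.769
k = 1.645

1.645


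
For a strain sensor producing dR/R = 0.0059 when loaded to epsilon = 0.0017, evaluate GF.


GF = (dR/R) / epsilon
= 0.0059 / 0.0017
= 3.4706

3.4706


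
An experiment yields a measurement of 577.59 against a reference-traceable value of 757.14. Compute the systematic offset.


Systematic error = measured - true
= 577.59 - 757.14
= -179.5500

-179.5500


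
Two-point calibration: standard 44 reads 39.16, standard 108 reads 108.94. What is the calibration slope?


slope = (y2 - y1) / (x2 - x1)
= (108.94 - 39.16) / (108 - 44)
= 69.7800 / 64
= 1.0903

1.0903


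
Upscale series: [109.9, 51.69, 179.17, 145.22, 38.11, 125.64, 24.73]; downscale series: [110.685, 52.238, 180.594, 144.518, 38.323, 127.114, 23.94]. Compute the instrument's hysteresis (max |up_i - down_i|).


|109.9 - 110.685| = 0.7850
|51.69 - 52.238| = 0.5480
|179.17 - 180.594| = 1.4240
|145.22 - 144.518| = 0.7020
|38.11 - 38.323| = 0.2130
|125.64 - 127.114| = 1.4740
|24.73 - 23.94| = 0.7900
hysteresis = max(diffs) = 1.4740

1.4740


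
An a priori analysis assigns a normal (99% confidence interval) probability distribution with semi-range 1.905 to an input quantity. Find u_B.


u_B = half_width / 2.576
u_B = 1.905 / 2.576
u_B = 0.7395

0.7395


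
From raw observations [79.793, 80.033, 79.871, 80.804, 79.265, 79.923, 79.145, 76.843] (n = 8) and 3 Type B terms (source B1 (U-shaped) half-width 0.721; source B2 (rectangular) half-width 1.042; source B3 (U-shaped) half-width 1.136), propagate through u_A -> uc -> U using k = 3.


mean = (79.793 + 80.033 + 79.871 + 80.804 + 79.265 + 79.923 + 79.145 + 76.843) / 8 = 79.459625
s = sqrt(sum((x - mean)^2)/(n-1)) = 1.1719813
u_A = s / sqrt(n) = 1.1719813 / sqrt(8) = 0.41435796
u_B1 = 0.721 / sqrt(2) = 0.50982399
u_B2 = 1.042 / sqrt(3) = 0.60159898
u_B3 = 1.136 / sqrt(2) = 0.8032733
uc = sqrt(0.41435796^2 + 0.50982399^2 + 0.60159898^2 + 0.8032733^2) = 1.1994925
U = k * uc = 3 * 1.1994925
U = 3.5985

3.5985


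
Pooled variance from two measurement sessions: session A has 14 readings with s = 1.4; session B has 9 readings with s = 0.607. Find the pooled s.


s_p = sqrt(((n1-1)*s1^2 + (n2-1)*s2^2) / (n1+n2-2))
numerator = (14-1)*1.4^2 + (9-1)*0.607^2 = 25.48 + 2.947592 = 28.427592
denominator = 14 + 9 - 2 = 21
s_p^2 = 28.427592 / 21 = 1.3536949
s_p = sqrt(1.3536949) = 1.1635

1.1635


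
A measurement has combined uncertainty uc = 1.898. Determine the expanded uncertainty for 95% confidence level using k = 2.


U = k * uc
U = 2 * 1.898
U = 3.7960

3.7960


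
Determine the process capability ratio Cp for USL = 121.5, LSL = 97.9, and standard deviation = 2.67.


Cp = (USL - LSL) / (6 * sigma)
= (121.5 - 97.9) / (6 * 2.67)
= 23.6000 / 16.0200
= 1.4732

1.4732


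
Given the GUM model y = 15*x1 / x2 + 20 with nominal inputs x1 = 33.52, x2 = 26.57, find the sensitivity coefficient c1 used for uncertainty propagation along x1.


y = 15*x1 / x2 + 20
dy/dx1 = 15/x2
Evaluate at x2 = 26.57: c1 = 15 / 26.57
c1 = 0.5645

0.5645


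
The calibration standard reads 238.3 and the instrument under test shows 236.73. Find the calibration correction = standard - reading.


Correction = standard - reading
= 238.3 - 236.73
= 1.5700

1.5700


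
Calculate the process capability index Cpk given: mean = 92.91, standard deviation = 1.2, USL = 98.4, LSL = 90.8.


Cpu = (USL - mean) / (3*sigma) = (98.4 - 92.91) / (3*1.2) = 1.5250
Cpl = (mean - LSL) / (3*sigma) = (92.91 - 90.8) / (3*1.2) = 0.5861
Cpk = min(Cpu, Cpl) = 0.5861

0.5861


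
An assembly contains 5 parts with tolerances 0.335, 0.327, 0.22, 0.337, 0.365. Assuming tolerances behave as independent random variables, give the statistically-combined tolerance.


RSS = sqrt(0.335^2 + 0.327^2 + 0.22^2 + 0.337^2 + 0.365^2)
= sqrt(0.514348)
= 0.7172

0.7172


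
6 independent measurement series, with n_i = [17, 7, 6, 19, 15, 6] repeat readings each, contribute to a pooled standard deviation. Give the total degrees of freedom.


nu = sum_i (n_i - 1)
nu = ((17 - 1) + (7 - 1) + (6 - 1) + (19 - 1) + (15 - 1) + (6 - 1))
nu = 16 + 6 + 5 + 18 + 14 + 5
nu = 64

64


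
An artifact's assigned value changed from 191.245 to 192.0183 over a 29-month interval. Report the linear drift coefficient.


rate = (v2 - v1) / months
= (192.0183 - 191.245) / 29
= 0.7733 / 29
= 0.0267

0.0267


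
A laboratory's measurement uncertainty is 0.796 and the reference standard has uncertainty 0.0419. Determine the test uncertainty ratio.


TUR = u_lab / u_ref
= 0.796 / 0.0419
= 18.9976

18.9976


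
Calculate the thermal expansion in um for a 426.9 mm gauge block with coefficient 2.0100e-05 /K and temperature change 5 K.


dL = L * alpha * dT
= 426.9 * 2.0100e-05 * 5
= 0.0429034 mm
dL_um = 0.0429034 * 1000 = 42.9034 um

42.9034


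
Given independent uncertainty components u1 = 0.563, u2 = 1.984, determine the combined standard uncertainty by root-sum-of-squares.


uc = sqrt(0.563^2 + 1.984^2)
uc = sqrt(4.253225)
uc = 2.0623

2.0623


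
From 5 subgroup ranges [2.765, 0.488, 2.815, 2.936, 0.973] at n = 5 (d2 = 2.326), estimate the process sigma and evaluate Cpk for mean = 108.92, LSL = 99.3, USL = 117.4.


R_bar = (2.765 + 0.488 + 2.815 + 2.936 + 0.973) / 5 = 1.9954
sigma = R_bar / d2 = 1.9954 / 2.326 = 0.85786758
Cp = (USL - LSL)/(6*sigma) = (117.4 - 99.3)/(6*0.85786758) = 3.5165
Cpu = (117.4 - 108.92)/(3*0.85786758) = 3.2950
Cpl = (108.92 - 99.3)/(3*0.85786758) = 3.7380
Cpk = min(Cpu, Cpl) = 3.2950

3.2950


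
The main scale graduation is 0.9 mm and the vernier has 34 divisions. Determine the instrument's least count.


LC = MSD / n_div
= 0.9 / 34
= 0.0265

0.0265


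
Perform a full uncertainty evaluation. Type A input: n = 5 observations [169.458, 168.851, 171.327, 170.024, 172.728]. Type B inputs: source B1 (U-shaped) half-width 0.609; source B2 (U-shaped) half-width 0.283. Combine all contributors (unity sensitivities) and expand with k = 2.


mean = (169.458 + 168.851 + 171.327 + 170.024 + 172.728) / 5 = 170.4776
s = sqrt(sum((x - mean)^2)/(n-1)) = 1.5553894
u_A = s / sqrt(n) = 1.5553894 / sqrt(5) = 0.69559129
u_B1 = 0.609 / sqrt(2) = 0.43062803
u_B2 = 0.283 / sqrt(2) = 0.20011122
uc = sqrt(0.69559129^2 + 0.43062803^2 + 0.20011122^2) = 0.84221864
U = k * uc = 2 * 0.84221864
U = 1.6844

1.6844


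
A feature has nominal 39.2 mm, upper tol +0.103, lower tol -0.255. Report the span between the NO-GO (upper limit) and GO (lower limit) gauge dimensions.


GO = nominal - lower_tol (smallest hole = maximum material condition)
GO = 39.2 - 0.255 = 38.945
NO-GO = nominal + upper_tol (largest hole = least material condition)
NO-GO = 39.2 + 0.103 = 39.303
spread = NO-GO - GO = 39.303 - 38.945 = 0.3580

0.3580


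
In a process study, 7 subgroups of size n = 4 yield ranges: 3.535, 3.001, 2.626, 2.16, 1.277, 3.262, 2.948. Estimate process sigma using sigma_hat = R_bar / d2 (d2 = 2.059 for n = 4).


R_bar = (3.535 + 3.001 + 2.626 + 2.16 + 1.277 + 3.262 + 2.948) / 7
R_bar = 18.809 / 7 = 2.687
sigma_hat = R_bar / d2 = 2.687 / 2.059 = 1.3050

1.3050


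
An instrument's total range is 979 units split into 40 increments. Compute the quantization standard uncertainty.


resolution = range / divisions
resolution = 979 / 40 = 24.475
u_res = resolution / (2*sqrt(3))
u_res = 24.475 / 3.4641016
u_res = 7.0653

7.0653


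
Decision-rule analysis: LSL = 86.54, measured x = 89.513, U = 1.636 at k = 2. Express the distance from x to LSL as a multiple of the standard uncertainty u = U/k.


u = U / k = 1.636 / 2 = 0.818
margin = |LSL - x| = |86.54 - 89.513| = 2.973
z = margin / u = 2.973 / 0.818
z = 3.6345

3.6345


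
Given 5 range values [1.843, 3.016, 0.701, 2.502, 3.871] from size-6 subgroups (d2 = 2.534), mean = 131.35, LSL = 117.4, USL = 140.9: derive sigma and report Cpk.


R_bar = (1.843 + 3.016 + 0.701 + 2.502 + 3.871) / 5 = 2.3866
sigma = R_bar / d2 = 2.3866 / 2.534 = 0.9418311
Cp = (USL - LSL)/(6*sigma) = (140.9 - 117.4)/(6*0.9418311) = 4.1586
Cpu = (140.9 - 131.35)/(3*0.9418311) = 3.3799
Cpl = (131.35 - 117.4)/(3*0.9418311) = 4.9372
Cpk = min(Cpu, Cpl) = 3.3799

3.3799


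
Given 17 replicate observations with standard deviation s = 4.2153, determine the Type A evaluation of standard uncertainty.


u_A = s / sqrt(n)
u_A = 4.2153 / sqrt(17)
u_A = 4.2153 / 4.1231056
u_A = 1.0224

1.0224


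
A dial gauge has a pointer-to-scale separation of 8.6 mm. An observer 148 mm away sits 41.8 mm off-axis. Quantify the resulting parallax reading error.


error = h * offset / d
= 8.6 * 41.8 / 148
= 2.4289

2.4289


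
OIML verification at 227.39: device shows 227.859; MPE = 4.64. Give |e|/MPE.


e = indication - reference = 227.859 - 227.39 = 0.4690
|e| = 0.4690
ratio = |e| / MPE = 0.4690 / 4.64
ratio = 0.1011

0.1011


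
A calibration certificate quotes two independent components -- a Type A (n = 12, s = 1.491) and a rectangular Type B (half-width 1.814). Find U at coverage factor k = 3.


u_A = s / sqrt(n) = 1.491 / sqrt(12) = 0.43041463
u_B = half_width / sqrt(3) = 1.814 / sqrt(3) = 1.0473134
uc = sqrt(u_A^2 + u_B^2) = sqrt(0.43041463^2 + 1.0473134^2) = 1.1323083
U = k * uc = 3 * 1.1323083
U = 3.3969

3.3969


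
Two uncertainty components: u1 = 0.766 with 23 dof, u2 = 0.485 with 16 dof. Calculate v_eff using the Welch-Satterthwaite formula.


uc = sqrt(u1^2 + u2^2) = sqrt(0.766^2 + 0.485^2) = 0.90663168
v_eff = uc^4 / (u1^4/v1 + u2^4/v2)
= 0.90663168^4 / (0.766^4/23 + 0.485^4/16)
= 0.67565277 / 0.018426984
v_eff = 36.6665

36.6665


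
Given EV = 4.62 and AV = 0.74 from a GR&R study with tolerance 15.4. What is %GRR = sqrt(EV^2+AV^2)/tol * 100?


GRR = sqrt(EV^2 + AV^2) = sqrt(4.62^2 + 0.74^2) = 4.6788888
%GRR = GRR / tol * 100 = 4.6788888 / 15.4 * 100
%GRR = 30.3824

30.3824


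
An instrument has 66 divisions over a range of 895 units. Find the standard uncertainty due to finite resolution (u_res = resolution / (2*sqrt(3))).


resolution = range / divisions
resolution = 895 / 66 = 13.560606
u_res = resolution / (2*sqrt(3))
u_res = 13.560606 / 3.4641016
u_res = 3.9146

3.9146


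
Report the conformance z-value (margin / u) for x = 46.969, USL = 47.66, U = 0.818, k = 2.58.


u = U / k = 0.818 / 2.58 = 0.31705426
margin = |USL - x| = |47.66 - 46.969| = 0.691
z = margin / u = 0.691 / 0.31705426
z = 2.1794

2.1794


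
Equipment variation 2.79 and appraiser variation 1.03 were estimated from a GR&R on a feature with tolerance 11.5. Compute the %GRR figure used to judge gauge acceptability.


GRR = sqrt(EV^2 + AV^2) = sqrt(2.79^2 + 1.03^2) = 2.9740545
%GRR = GRR / tol * 100 = 2.9740545 / 11.5 * 100
%GRR = 25.8613

25.8613


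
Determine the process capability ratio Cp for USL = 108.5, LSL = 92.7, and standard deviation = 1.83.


Cp = (USL - LSL) / (6 * sigma)
= (108.5 - 92.7) / (6 * 1.83)
= 15.8000 / 10.9800
= 1.4390

1.4390


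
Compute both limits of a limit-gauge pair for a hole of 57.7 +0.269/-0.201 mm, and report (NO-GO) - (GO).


GO = nominal - lower_tol (smallest hole = maximum material condition)
GO = 57.7 - 0.201 = 57.499
NO-GO = nominal + upper_tol (largest hole = least material condition)
NO-GO = 57.7 + 0.269 = 57.969
spread = NO-GO - GO = 57.969 - 57.499 = 0.4700

0.4700


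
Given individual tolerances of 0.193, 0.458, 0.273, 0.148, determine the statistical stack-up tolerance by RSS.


RSS = sqrt(0.193^2 + 0.458^2 + 0.273^2 + 0.148^2)
= sqrt(0.343446)
= 0.5860

0.5860


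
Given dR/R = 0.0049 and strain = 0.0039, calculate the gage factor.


GF = (dR/R) / epsilon
= 0.0049 / 0.0039
= 1.2564

1.2564


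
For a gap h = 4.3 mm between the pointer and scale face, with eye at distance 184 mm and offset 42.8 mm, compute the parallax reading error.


error = h * offset / d
= 4.3 * 42.8 / 184
= 1.0002

1.0002


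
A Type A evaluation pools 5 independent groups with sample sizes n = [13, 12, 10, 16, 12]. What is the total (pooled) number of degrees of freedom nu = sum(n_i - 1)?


nu = sum_i (n_i - 1)
nu = ((13 - 1) + (12 - 1) + (10 - 1) + (16 - 1) + (12 - 1))
nu = 12 + 11 + 9 + 15 + 11
nu = 58

58


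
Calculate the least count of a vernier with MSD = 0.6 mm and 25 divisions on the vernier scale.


LC = MSD / n_div
= 0.6 / 25
= 0.0240

0.0240


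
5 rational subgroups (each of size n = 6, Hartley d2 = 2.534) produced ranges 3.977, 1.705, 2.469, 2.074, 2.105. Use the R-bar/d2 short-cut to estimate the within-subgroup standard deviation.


R_bar = (3.977 + 1.705 + 2.469 + 2.074 + 2.105) / 5
R_bar = 12.33 / 5 = 2.466
sigma_hat = R_bar / d2 = 2.466 / 2.534 = 0.9732

0.9732


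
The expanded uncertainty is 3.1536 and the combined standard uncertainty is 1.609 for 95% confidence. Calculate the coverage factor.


k = U / uc
k = 3.1536 / 1.609
k = 1.96

1.96


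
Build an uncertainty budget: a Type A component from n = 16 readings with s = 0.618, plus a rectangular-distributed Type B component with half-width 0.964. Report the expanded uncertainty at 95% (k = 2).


u_A = s / sqrt(n) = 0.618 / sqrt(16) = 0.1545
u_B = half_width / sqrt(3) = 0.964 / sqrt(3) = 0.55656566
uc = sqrt(u_A^2 + u_B^2) = sqrt(0.1545^2 + 0.55656566^2) = 0.57761197
U = k * uc = 2 * 0.57761197
U = 1.1552

1.1552


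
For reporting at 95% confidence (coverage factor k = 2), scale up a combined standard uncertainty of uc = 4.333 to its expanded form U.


U = k * uc
U = 2 * 4.333
U = 8.6660

8.6660


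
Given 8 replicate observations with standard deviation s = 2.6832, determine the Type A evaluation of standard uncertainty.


u_A = s / sqrt(n)
u_A = 2.6832 / sqrt(8)
u_A = 2.6832 / 2.8284271
u_A = 0.9487

0.9487


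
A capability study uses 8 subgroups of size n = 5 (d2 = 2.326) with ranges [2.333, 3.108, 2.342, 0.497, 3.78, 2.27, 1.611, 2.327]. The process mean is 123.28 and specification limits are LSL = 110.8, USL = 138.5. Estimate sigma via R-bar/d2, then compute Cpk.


R_bar = (2.333 + 3.108 + 2.342 + 0.497 + 3.78 + 2.27 + 1.611 + 2.327) / 8 = 2.2835
sigma = R_bar / d2 = 2.2835 / 2.326 = 0.98172829
Cp = (USL - LSL)/(6*sigma) = (138.5 - 110.8)/(6*0.98172829) = 4.7026
Cpu = (138.5 - 123.28)/(3*0.98172829) = 5.1678
Cpl = (123.28 - 110.8)/(3*0.98172829) = 4.2374
Cpk = min(Cpu, Cpl) = 4.2374

4.2374


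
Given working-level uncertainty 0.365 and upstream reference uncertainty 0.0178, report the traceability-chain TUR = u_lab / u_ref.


TUR = u_lab / u_ref
= 0.365 / 0.0178
= 20.5056

20.5056


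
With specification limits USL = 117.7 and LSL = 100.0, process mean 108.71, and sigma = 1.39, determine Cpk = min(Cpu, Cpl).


Cpu = (USL - mean) / (3*sigma) = (117.7 - 108.71) / (3*1.39) = 2.1559
Cpl = (mean - LSL) / (3*sigma) = (108.71 - 100.0) / (3*1.39) = 2.0887
Cpk = min(Cpu, Cpl) = 2.0887

2.0887


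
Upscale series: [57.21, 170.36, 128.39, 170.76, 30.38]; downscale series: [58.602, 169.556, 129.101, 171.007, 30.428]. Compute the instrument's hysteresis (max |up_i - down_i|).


|57.21 - 58.602| = 1.3920
|170.36 - 169.556| = 0.8040
|128.39 - 129.101| = 0.7110
|170.76 - 171.007| = 0.2470
|30.38 - 30.428| = 0.0480
hysteresis = max(diffs) = 1.3920

1.3920


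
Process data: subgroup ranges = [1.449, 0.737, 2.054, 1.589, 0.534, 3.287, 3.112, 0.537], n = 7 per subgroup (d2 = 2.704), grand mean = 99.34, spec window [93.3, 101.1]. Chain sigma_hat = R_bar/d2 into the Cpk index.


R_bar = (1.449 + 0.737 + 2.054 + 1.589 + 0.534 + 3.287 + 3.112 + 0.537) / 8 = 1.662375
sigma = R_bar / d2 = 1.662375 / 2.704 = 0.61478365
Cp = (USL - LSL)/(6*sigma) = (101.1 - 93.3)/(6*0.61478365) = 2.1146
Cpu = (101.1 - 99.34)/(3*0.61478365) = 0.9543
Cpl = (99.34 - 93.3)/(3*0.61478365) = 3.2749
Cpk = min(Cpu, Cpl) = 0.9543

0.9543


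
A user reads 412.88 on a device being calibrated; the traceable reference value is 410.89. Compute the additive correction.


Correction = standard - reading
= 410.89 - 412.88
= -1.9900

-1.9900


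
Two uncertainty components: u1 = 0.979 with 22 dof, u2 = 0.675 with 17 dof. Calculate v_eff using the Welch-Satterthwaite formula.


uc = sqrt(u1^2 + u2^2) = sqrt(0.979^2 + 0.675^2) = 1.1891451
v_eff = uc^4 / (u1^4/v1 + u2^4/v2)
= 1.1891451^4 / (0.979^4/22 + 0.675^4/17)
= 1.9995828 / 0.053966381
v_eff = 37.0524

37.0524


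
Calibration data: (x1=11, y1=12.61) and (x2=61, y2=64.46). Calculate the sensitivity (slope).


slope = (y2 - y1) / (x2 - x1)
= (64.46 - 12.61) / (61 - 11)
= 51.8500 / 50
= 1.0370

1.0370


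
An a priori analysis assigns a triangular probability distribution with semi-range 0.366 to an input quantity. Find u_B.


u_B = half_width / sqrt(6)
u_B = 0.366 / 2.4494897
u_B = 0.1494

0.1494


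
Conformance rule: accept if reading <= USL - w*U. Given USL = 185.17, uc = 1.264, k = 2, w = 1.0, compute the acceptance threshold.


U = k * uc = 2 * 1.264 = 2.528
guard band g = w * U = 1.0 * 2.528 = 2.528
AL = USL - g = 185.17 - 2.528
AL = 182.6420

182.6420


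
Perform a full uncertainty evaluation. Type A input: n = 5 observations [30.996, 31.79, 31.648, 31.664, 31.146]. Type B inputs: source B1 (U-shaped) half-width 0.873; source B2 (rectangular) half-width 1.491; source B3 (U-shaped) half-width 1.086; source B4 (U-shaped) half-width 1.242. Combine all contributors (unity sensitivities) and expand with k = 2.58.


mean = (30.996 + 31.79 + 31.648 + 31.664 + 31.146) / 5 = 31.4488
s = sqrt(sum((x - mean)^2)/(n-1)) = 0.35324383
u_A = s / sqrt(n) = 0.35324383 / sqrt(5) = 0.15797544
u_B1 = 0.873 / sqrt(2) = 0.61730422
u_B2 = 1.491 / sqrt(3) = 0.86082925
u_B3 = 1.086 / sqrt(2) = 0.76791796
u_B4 = 1.242 / sqrt(2) = 0.87822662
uc = sqrt(0.15797544^2 + 0.61730422^2 + 0.86082925^2 + 0.76791796^2 + 0.87822662^2) = 1.5836754
U = k * uc = 2.58 * 1.5836754
U = 4.0859

4.0859


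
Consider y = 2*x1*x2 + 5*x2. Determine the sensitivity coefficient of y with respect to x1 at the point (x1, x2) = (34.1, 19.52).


y = 2*x1*x2 + 5*x2
dy/dx1 = 2*x2
Evaluate at x2 = 19.52: c1 = 2 * 19.52
c1 = 39.0400

39.0400


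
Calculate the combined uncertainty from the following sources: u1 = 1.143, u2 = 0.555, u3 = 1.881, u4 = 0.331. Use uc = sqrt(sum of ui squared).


uc = sqrt(1.143^2 + 0.555^2 + 1.881^2 + 0.331^2)
uc = sqrt(5.262196)
uc = 2.2939

2.2939


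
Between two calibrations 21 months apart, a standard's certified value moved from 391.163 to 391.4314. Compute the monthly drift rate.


rate = (v2 - v1) / months
= (391.4314 - 391.163) / 21
= 0.2684 / 21
= 0.0128

0.0128


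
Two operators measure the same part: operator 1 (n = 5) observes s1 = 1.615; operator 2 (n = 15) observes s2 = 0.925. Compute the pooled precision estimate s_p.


s_p = sqrt(((n1-1)*s1^2 + (n2-1)*s2^2) / (n1+n2-2))
numerator = (5-1)*1.615^2 + (15-1)*0.925^2 = 10.4329 + 11.97875 = 22.41165
denominator = 5 + 15 - 2 = 18
s_p^2 = 22.41165 / 18 = 1.2450917
s_p = sqrt(1.2450917) = 1.1158

1.1158


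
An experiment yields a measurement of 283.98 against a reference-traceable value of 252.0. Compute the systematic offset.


Systematic error = measured - true
= 283.98 - 252.0
= 31.9800

31.9800


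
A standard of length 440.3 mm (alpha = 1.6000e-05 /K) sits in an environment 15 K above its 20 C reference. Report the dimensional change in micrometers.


dL = L * alpha * dT
= 440.3 * 1.6000e-05 * 15
= 0.1056720 mm
dL_um = 0.1056720 * 1000 = 105.6720 um

105.6720


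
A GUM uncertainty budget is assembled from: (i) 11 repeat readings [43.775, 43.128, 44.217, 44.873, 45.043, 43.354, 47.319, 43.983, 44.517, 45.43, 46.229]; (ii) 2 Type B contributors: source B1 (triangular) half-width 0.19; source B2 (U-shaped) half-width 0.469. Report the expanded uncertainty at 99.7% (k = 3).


mean = (43.775 + 43.128 + 44.217 + 44.873 + 45.043 + 43.354 + 47.319 + 43.983 + 44.517 + 45.43 + 46.229) / 11 = 44.71527273
s = sqrt(sum((x - mean)^2)/(n-1)) = 1.256754
u_A = s / sqrt(n) = 1.256754 / sqrt(11) = 0.37892559
u_B1 = 0.19 / sqrt(6) = 0.077567175
u_B2 = 0.469 / sqrt(2) = 0.33163308
uc = sqrt(0.37892559^2 + 0.077567175^2 + 0.33163308^2) = 0.50949168
U = k * uc = 3 * 0.50949168
U = 1.5285

1.5285


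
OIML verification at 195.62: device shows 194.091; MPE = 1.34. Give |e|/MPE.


e = indication - reference = 194.091 - 195.62 = -1.5290
|e| = 1.5290
ratio = |e| / MPE = 1.5290 / 1.34
ratio = 1.1410

1.1410


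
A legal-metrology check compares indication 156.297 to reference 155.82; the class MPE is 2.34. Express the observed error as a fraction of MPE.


e = indication - reference = 156.297 - 155.82 = 0.4770
|e| = 0.4770
ratio = |e| / MPE = 0.4770 / 2.34
ratio = 0.2038

0.2038


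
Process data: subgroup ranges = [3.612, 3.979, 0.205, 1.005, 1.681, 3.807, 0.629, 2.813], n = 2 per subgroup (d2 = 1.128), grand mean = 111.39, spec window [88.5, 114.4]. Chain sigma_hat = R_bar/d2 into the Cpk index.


R_bar = (3.612 + 3.979 + 0.205 + 1.005 + 1.681 + 3.807 + 0.629 + 2.813) / 8 = 2.216375
sigma = R_bar / d2 = 2.216375 / 1.128 = 1.9648715
Cp = (USL - LSL)/(6*sigma) = (114.4 - 88.5)/(6*1.9648715) = 2.1969
Cpu = (114.4 - 111.39)/(3*1.9648715) = 0.5106
Cpl = (111.39 - 88.5)/(3*1.9648715) = 3.8832
Cpk = min(Cpu, Cpl) = 0.5106

0.5106


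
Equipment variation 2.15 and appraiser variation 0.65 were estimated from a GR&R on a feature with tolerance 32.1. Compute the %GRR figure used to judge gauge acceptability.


GRR = sqrt(EV^2 + AV^2) = sqrt(2.15^2 + 0.65^2) = 2.2461077
%GRR = GRR / tol * 100 = 2.2461077 / 32.1 * 100
%GRR = 6.9972

6.9972


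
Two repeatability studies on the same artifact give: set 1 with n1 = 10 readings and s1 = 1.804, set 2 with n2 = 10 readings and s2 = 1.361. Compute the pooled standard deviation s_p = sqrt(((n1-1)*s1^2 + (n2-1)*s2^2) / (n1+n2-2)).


s_p = sqrt(((n1-1)*s1^2 + (n2-1)*s2^2) / (n1+n2-2))
numerator = (10-1)*1.804^2 + (10-1)*1.361^2 = 29.289744 + 16.670889 = 45.960633
denominator = 10 + 10 - 2 = 18
s_p^2 = 45.960633 / 18 = 2.5533685
s_p = sqrt(2.5533685) = 1.5979

1.5979


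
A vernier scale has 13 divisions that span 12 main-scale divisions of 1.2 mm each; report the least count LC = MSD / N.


LC = MSD / n_div
= 1.2 / 13
= 0.0923

0.0923
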